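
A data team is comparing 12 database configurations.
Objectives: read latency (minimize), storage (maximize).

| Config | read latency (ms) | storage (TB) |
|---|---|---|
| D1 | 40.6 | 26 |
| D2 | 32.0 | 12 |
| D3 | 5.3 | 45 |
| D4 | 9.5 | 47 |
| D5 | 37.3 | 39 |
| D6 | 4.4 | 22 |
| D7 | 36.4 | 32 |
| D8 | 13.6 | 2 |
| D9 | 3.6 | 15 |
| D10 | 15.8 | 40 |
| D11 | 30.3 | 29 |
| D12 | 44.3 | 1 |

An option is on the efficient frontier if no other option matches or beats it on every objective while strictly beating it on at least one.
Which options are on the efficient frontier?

D1: dominated by D3 (read latency 5.3≤40.6, storage 45≥26).
D2: dominated by D3 (read latency 5.3≤32.0, storage 45≥12).
D3: not dominated.
D4: not dominated (best storage).
D5: dominated by D3 (read latency 5.3≤37.3, storage 45≥39).
D6: not dominated.
D7: dominated by D3 (read latency 5.3≤36.4, storage 45≥32).
D8: dominated by D3 (read latency 5.3≤13.6, storage 45≥2).
D9: not dominated (best read latency).
D10: dominated by D3 (read latency 5.3≤15.8, storage 45≥40).
D11: dominated by D3 (read latency 5.3≤30.3, storage 45≥29).
D12: dominated by D1 (read latency 40.6≤44.3, storage 26≥1).

D3, D4, D6, D9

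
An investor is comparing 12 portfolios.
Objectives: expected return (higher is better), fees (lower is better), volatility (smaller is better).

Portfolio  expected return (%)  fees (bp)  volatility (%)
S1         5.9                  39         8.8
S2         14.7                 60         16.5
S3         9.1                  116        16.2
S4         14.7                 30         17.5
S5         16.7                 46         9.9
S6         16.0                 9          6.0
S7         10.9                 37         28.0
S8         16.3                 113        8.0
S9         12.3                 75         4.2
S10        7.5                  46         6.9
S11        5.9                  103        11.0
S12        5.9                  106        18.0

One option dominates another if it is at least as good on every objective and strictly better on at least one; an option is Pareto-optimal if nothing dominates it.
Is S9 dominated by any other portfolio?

S1: worse on expected return (5.9 vs 12.3).
S2: worse on volatility (16.5 vs 4.2).
S3: worse on expected return (9.1 vs 12.3).
S4: worse on volatility (17.5 vs 4.2).
S5: worse on volatility (9.9 vs 4.2).
S6: worse on volatility (6.0 vs 4.2).
S7: worse on expected return (10.9 vs 12.3).
S8: worse on fees (113 vs 75).
S10: worse on expected return (7.5 vs 12.3).
S11: worse on expected return (5.9 vs 12.3).
S12: worse on expected return (5.9 vs 12.3).
No option is at least as good as S9 on every objective and strictly better on one.

No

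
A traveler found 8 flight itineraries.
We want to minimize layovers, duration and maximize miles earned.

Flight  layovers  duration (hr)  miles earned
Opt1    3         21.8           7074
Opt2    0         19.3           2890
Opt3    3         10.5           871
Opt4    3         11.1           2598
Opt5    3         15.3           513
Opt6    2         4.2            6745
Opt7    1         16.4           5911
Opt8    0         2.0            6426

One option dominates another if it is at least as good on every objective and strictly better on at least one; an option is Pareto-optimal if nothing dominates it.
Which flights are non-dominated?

Opt1, Opt6, Opt8

Opt1: not dominated (best miles earned).
Opt2: dominated by Opt8 (layovers 0≤0, duration 2.0≤19.3, miles earned 6426≥2890).
Opt3: dominated by Opt6 (layovers 2≤3, duration 4.2≤10.5, miles earned 6745≥871).
Opt4: dominated by Opt6 (layovers 2≤3, duration 4.2≤11.1, miles earned 6745≥2598).
Opt5: dominated by Opt3 (layovers 3≤3, duration 10.5≤15.3, miles earned 871≥513).
Opt6: not dominated.
Opt7: dominated by Opt8 (layovers 0≤1, duration 2.0≤16.4, miles earned 6426≥5911).
Opt8: not dominated (best duration).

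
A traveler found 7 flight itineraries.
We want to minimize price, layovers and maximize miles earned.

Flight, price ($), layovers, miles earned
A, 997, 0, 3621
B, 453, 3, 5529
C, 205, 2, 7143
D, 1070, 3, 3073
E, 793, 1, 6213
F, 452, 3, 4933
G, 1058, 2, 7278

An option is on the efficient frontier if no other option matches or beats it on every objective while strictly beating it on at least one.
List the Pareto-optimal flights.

A: not dominated (best layovers).
B: dominated by C (price 205≤453, layovers 2≤3, miles earned 7143≥5529).
C: not dominated (best price).
D: dominated by A (price 997≤1070, layovers 0≤3, miles earned 3621≥3073).
E: not dominated.
F: dominated by C (price 205≤452, layovers 2≤3, miles earned 7143≥4933).
G: not dominated (best miles earned).

A, C, E, G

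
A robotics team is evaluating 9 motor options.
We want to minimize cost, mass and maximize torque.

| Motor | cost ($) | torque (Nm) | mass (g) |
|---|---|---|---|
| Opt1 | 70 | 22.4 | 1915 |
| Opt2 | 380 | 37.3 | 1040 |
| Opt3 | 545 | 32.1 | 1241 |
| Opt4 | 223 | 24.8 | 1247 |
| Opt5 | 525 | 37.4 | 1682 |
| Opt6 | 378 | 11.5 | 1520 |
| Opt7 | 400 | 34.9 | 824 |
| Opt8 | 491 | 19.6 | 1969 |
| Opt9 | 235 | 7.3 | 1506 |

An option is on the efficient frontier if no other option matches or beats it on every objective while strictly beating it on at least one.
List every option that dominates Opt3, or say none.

Opt2, Opt7

Opt2: cost 380≤545, torque 37.3≥32.1, mass 1040≤1241 — dominates Opt3.
Opt7: cost 400≤545, torque 34.9≥32.1, mass 824≤1241 — dominates Opt3.
Others (Opt1, Opt4, Opt5, Opt6, Opt8, Opt9) are each worse than Opt3 on at least one objective.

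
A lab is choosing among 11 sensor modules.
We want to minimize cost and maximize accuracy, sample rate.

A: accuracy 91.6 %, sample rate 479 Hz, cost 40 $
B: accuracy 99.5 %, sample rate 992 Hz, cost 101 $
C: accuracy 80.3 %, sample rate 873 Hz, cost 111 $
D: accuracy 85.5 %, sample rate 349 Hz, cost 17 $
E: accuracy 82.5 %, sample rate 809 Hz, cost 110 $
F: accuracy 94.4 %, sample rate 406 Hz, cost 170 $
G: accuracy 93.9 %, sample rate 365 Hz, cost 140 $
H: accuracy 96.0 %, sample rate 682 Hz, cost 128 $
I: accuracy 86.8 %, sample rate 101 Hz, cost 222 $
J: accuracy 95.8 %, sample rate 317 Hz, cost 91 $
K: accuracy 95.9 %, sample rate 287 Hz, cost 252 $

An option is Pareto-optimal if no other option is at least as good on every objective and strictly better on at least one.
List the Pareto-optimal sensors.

A, B, D, J

A: not dominated.
B: not dominated (best accuracy).
C: dominated by B (accuracy 99.5≥80.3, sample rate 992≥873, cost 101≤111).
D: not dominated (best cost).
E: dominated by B (accuracy 99.5≥82.5, sample rate 992≥809, cost 101≤110).
F: dominated by B (accuracy 99.5≥94.4, sample rate 992≥406, cost 101≤170).
G: dominated by B (accuracy 99.5≥93.9, sample rate 992≥365, cost 101≤140).
H: dominated by B (accuracy 99.5≥96.0, sample rate 992≥682, cost 101≤128).
I: dominated by A (accuracy 91.6≥86.8, sample rate 479≥101, cost 40≤222).
J: not dominated.
K: dominated by B (accuracy 99.5≥95.9, sample rate 992≥287, cost 101≤252).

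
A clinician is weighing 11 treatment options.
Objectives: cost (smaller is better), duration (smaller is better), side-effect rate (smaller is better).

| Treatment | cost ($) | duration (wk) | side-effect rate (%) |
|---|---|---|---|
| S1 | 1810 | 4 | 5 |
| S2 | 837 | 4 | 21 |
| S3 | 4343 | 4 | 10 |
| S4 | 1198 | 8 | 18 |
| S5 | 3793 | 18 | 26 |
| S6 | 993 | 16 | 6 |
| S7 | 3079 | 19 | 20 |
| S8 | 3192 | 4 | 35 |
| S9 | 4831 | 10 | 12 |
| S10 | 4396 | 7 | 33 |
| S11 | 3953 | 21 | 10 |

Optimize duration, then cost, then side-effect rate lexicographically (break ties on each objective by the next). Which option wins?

S2

First minimize duration: best is 4, kept {S1, S2, S3, S8}.
Then minimize cost: best is 837, kept {S2}.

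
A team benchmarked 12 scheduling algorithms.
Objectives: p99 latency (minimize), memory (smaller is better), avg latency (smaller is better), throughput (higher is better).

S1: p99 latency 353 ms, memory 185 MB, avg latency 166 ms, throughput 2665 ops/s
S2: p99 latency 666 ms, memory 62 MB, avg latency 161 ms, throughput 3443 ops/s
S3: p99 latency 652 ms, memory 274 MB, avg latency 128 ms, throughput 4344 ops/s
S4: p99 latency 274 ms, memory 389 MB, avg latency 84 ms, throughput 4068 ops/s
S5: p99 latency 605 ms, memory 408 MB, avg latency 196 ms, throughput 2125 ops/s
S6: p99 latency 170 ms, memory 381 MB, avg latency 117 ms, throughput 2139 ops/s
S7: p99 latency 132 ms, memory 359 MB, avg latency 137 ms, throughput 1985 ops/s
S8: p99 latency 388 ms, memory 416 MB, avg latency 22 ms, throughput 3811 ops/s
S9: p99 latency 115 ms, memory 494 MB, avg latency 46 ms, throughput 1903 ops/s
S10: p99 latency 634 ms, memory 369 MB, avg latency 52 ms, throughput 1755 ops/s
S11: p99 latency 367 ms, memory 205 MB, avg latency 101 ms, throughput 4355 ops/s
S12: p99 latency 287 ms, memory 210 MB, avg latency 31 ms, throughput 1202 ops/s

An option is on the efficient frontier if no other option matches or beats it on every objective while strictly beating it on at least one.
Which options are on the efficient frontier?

S1: not dominated.
S2: not dominated (best memory).
S3: dominated by S11 (p99 latency 367≤652, memory 205≤274, avg latency 101≤128, throughput 4355≥4344).
S4: not dominated.
S5: dominated by S1 (p99 latency 353≤605, memory 185≤408, avg latency 166≤196, throughput 2665≥2125).
S6: not dominated.
S7: not dominated.
S8: not dominated (best avg latency).
S9: not dominated (best p99 latency).
S10: not dominated.
S11: not dominated (best throughput).
S12: not dominated.

S1, S2, S4, S6, S7, S8, S9, S10, S11, S12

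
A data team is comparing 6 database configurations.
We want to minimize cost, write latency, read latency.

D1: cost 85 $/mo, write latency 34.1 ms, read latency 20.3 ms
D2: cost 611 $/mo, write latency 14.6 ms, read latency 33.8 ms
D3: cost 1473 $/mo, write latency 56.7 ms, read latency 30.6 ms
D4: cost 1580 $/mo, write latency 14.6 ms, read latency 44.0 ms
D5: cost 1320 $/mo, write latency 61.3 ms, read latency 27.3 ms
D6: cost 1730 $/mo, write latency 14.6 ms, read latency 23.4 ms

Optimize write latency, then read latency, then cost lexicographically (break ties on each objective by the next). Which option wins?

D6

First minimize write latency: best is 14.6, kept {D2, D4, D6}.
Then minimize read latency: best is 23.4, kept {D6}.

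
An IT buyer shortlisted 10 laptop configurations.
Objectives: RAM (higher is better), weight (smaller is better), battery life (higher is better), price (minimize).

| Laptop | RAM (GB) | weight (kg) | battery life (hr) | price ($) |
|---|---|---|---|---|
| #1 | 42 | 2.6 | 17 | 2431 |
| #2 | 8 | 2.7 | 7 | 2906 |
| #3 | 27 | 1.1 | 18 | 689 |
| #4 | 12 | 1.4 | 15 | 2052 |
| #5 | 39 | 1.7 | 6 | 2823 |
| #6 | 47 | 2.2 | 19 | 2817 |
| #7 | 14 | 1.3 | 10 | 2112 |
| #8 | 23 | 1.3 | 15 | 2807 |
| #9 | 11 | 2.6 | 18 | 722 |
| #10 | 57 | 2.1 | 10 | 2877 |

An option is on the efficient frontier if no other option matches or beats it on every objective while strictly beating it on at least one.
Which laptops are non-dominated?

#1, #3, #5, #6, #10

#1: not dominated.
#2: dominated by #1 (RAM 42≥8, weight 2.6≤2.7, battery life 17≥7, price 2431≤2906).
#3: not dominated (best weight).
#4: dominated by #3 (RAM 27≥12, weight 1.1≤1.4, battery life 18≥15, price 689≤2052).
#5: not dominated.
#6: not dominated (best battery life).
#7: dominated by #3 (RAM 27≥14, weight 1.1≤1.3, battery life 18≥10, price 689≤2112).
#8: dominated by #3 (RAM 27≥23, weight 1.1≤1.3, battery life 18≥15, price 689≤2807).
#9: dominated by #3 (RAM 27≥11, weight 1.1≤2.6, battery life 18≥18, price 689≤722).
#10: not dominated (best RAM).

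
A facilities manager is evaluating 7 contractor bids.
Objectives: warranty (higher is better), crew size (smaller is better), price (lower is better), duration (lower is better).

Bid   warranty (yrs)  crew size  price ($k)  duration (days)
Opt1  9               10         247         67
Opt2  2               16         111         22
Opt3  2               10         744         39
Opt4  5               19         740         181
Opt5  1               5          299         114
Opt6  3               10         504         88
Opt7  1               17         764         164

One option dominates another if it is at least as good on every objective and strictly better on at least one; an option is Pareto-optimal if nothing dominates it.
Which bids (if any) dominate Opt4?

Opt1

Opt1: warranty 9≥5, crew size 10≤19, price 247≤740, duration 67≤181 — dominates Opt4.
Others (Opt2, Opt3, Opt5, Opt6, Opt7) are each worse than Opt4 on at least one objective.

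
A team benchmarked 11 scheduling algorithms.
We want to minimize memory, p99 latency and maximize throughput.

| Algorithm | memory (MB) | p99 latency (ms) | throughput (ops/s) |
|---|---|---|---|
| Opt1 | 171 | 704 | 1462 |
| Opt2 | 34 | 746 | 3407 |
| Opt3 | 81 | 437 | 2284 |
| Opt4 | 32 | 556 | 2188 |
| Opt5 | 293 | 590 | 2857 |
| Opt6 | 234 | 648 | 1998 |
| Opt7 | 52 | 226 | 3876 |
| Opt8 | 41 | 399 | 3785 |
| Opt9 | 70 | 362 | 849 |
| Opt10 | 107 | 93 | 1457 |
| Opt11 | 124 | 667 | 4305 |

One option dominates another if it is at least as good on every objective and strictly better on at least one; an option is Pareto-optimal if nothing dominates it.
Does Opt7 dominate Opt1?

Yes

Opt7 vs Opt1: memory 52≤171, p99 latency 226≤704, throughput 3876≥1462 — Opt7 is at least as good on every objective with at least one strict improvement.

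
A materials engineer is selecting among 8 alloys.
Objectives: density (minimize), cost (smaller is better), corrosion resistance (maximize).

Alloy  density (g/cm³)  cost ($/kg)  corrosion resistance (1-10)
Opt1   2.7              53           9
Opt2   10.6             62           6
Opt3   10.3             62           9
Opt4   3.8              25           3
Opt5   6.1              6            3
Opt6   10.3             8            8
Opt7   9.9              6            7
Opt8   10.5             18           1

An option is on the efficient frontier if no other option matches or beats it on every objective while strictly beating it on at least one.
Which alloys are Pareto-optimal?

Opt1, Opt4, Opt5, Opt6, Opt7

Opt1: not dominated (best density).
Opt2: dominated by Opt1 (density 2.7≤10.6, cost 53≤62, corrosion resistance 9≥6).
Opt3: dominated by Opt1 (density 2.7≤10.3, cost 53≤62, corrosion resistance 9≥9).
Opt4: not dominated.
Opt5: not dominated.
Opt6: not dominated.
Opt7: not dominated.
Opt8: dominated by Opt5 (density 6.1≤10.5, cost 6≤18, corrosion resistance 3≥1).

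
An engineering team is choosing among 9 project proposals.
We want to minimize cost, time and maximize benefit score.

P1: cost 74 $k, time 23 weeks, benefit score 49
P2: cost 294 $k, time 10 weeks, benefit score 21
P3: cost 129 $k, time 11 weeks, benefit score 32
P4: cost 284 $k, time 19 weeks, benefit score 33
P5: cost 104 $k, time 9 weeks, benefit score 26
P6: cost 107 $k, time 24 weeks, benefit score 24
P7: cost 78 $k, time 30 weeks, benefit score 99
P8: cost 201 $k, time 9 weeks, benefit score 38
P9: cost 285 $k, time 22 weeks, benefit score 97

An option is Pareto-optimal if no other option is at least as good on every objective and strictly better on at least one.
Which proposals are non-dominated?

P1: not dominated (best cost).
P2: dominated by P5 (cost 104≤294, time 9≤10, benefit score 26≥21).
P3: not dominated.
P4: dominated by P8 (cost 201≤284, time 9≤19, benefit score 38≥33).
P5: not dominated.
P6: dominated by P1 (cost 74≤107, time 23≤24, benefit score 49≥24).
P7: not dominated (best benefit score).
P8: not dominated.
P9: not dominated.

P1, P3, P5, P7, P8, P9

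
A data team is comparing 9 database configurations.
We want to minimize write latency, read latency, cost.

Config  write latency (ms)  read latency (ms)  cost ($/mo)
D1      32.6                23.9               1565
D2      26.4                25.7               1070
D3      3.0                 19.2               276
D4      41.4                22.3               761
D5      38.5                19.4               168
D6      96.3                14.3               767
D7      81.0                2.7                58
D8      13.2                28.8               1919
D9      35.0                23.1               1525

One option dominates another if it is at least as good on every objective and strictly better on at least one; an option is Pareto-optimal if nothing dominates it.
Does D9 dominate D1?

No

D9 vs D1: D9 is worse on write latency (35.0 vs 32.6), so it does not dominate D1.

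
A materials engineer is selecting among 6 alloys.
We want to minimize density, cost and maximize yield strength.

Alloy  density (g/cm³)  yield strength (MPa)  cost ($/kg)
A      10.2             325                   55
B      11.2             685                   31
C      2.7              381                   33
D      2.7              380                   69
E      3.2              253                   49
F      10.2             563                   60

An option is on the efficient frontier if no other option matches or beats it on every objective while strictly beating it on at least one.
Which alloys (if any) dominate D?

C

C: density 2.7≤2.7, yield strength 381≥380, cost 33≤69 — dominates D.
Others (A, B, E, F) are each worse than D on at least one objective.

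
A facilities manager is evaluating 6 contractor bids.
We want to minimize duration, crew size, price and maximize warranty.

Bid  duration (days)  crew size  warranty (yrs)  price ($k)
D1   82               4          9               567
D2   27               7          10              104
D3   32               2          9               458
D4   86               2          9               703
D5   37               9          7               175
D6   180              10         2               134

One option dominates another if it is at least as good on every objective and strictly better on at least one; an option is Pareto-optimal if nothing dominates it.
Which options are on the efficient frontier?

D2, D3

D1: dominated by D3 (duration 32≤82, crew size 2≤4, warranty 9≥9, price 458≤567).
D2: not dominated (best duration).
D3: not dominated.
D4: dominated by D3 (duration 32≤86, crew size 2≤2, warranty 9≥9, price 458≤703).
D5: dominated by D2 (duration 27≤37, crew size 7≤9, warranty 10≥7, price 104≤175).
D6: dominated by D2 (duration 27≤180, crew size 7≤10, warranty 10≥2, price 104≤134).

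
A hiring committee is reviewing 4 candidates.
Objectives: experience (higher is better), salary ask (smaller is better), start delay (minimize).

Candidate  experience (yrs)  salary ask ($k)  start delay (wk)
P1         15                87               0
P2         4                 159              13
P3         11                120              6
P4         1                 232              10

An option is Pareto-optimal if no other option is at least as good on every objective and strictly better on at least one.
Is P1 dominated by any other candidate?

P2: worse on experience (4 vs 15).
P3: worse on experience (11 vs 15).
P4: worse on experience (1 vs 15).
No option is at least as good as P1 on every objective and strictly better on one.

No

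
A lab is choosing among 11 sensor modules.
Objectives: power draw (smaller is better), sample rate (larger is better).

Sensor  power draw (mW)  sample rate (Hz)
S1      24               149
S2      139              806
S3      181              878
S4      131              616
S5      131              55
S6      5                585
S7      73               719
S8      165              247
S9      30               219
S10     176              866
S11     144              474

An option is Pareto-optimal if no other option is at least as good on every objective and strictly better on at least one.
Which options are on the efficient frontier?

S2, S3, S6, S7, S10

S1: dominated by S6 (power draw 5≤24, sample rate 585≥149).
S2: not dominated.
S3: not dominated (best sample rate).
S4: dominated by S7 (power draw 73≤131, sample rate 719≥616).
S5: dominated by S1 (power draw 24≤131, sample rate 149≥55).
S6: not dominated (best power draw).
S7: not dominated.
S8: dominated by S2 (power draw 139≤165, sample rate 806≥247).
S9: dominated by S6 (power draw 5≤30, sample rate 585≥219).
S10: not dominated.
S11: dominated by S2 (power draw 139≤144, sample rate 806≥474).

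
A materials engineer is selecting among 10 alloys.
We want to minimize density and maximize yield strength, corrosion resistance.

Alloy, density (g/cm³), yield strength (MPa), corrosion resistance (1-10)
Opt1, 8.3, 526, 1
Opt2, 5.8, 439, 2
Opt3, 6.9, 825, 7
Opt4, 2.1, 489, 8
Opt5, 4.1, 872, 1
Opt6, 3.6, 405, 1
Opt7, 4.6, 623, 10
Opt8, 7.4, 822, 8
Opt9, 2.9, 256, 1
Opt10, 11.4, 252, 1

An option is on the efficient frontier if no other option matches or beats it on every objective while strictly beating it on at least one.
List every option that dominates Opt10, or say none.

Opt1, Opt2, Opt3, Opt4, Opt5, Opt6, Opt7, Opt8, Opt9

Opt1: density 8.3≤11.4, yield strength 526≥252, corrosion resistance 1≥1 — dominates Opt10.
Opt2: density 5.8≤11.4, yield strength 439≥252, corrosion resistance 2≥1 — dominates Opt10.
Opt3: density 6.9≤11.4, yield strength 825≥252, corrosion resistance 7≥1 — dominates Opt10.
Opt4: density 2.1≤11.4, yield strength 489≥252, corrosion resistance 8≥1 — dominates Opt10.
Opt5: density 4.1≤11.4, yield strength 872≥252, corrosion resistance 1≥1 — dominates Opt10.
Opt6: density 3.6≤11.4, yield strength 405≥252, corrosion resistance 1≥1 — dominates Opt10.
Opt7: density 4.6≤11.4, yield strength 623≥252, corrosion resistance 10≥1 — dominates Opt10.
Opt8: density 7.4≤11.4, yield strength 822≥252, corrosion resistance 8≥1 — dominates Opt10.
Opt9: density 2.9≤11.4, yield strength 256≥252, corrosion resistance 1≥1 — dominates Opt10.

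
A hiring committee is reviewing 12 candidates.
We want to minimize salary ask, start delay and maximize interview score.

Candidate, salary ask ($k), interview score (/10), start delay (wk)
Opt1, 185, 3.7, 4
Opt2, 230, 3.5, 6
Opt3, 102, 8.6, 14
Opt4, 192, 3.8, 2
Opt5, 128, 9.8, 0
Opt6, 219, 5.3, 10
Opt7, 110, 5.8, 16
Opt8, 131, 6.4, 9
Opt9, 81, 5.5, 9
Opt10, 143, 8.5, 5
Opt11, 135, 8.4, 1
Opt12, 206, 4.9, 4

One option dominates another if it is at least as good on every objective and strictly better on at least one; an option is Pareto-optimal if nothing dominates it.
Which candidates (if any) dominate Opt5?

Opt1: worse on salary ask (185 vs 128).
Opt2: worse on salary ask (230 vs 128).
Opt3: worse on interview score (8.6 vs 9.8).
Opt4: worse on salary ask (192 vs 128).
Opt6: worse on salary ask (219 vs 128).
Opt7: worse on interview score (5.8 vs 9.8).
Opt8: worse on salary ask (131 vs 128).
Opt9: worse on interview score (5.5 vs 9.8).
Opt10: worse on salary ask (143 vs 128).
Opt11: worse on salary ask (135 vs 128).
Opt12: worse on salary ask (206 vs 128).
No option dominates Opt5.

none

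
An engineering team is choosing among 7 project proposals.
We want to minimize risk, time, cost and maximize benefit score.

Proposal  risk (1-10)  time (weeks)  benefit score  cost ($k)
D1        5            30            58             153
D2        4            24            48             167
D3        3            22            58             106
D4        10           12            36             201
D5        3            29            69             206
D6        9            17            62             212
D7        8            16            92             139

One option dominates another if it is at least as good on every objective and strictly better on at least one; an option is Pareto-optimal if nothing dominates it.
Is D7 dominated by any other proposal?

D1: worse on time (30 vs 16).
D2: worse on time (24 vs 16).
D3: worse on time (22 vs 16).
D4: worse on risk (10 vs 8).
D5: worse on time (29 vs 16).
D6: worse on risk (9 vs 8).
No option is at least as good as D7 on every objective and strictly better on one.

No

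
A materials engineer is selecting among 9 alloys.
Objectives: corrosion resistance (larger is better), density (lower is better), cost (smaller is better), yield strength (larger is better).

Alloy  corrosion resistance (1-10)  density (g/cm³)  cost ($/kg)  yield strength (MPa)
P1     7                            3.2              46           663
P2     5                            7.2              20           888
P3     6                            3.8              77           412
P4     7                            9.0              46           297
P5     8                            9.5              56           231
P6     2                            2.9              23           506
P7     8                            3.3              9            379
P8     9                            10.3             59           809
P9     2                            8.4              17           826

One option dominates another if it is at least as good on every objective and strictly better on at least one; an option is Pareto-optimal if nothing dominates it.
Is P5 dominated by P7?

P7 vs P5: corrosion resistance 8≥8, density 3.3≤9.5, cost 9≤56, yield strength 379≥231 — P7 is at least as good on every objective with at least one strict improvement.

Yes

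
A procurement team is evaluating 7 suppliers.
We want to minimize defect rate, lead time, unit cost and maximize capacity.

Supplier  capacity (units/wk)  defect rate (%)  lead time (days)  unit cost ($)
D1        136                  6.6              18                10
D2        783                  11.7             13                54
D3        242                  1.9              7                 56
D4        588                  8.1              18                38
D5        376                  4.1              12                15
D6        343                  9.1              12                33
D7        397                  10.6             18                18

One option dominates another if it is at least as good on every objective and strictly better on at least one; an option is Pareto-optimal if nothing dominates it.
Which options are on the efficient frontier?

D1: not dominated (best unit cost).
D2: not dominated (best capacity).
D3: not dominated (best defect rate).
D4: not dominated.
D5: not dominated.
D6: dominated by D5 (capacity 376≥343, defect rate 4.1≤9.1, lead time 12≤12, unit cost 15≤33).
D7: not dominated.

D1, D2, D3, D4, D5, D7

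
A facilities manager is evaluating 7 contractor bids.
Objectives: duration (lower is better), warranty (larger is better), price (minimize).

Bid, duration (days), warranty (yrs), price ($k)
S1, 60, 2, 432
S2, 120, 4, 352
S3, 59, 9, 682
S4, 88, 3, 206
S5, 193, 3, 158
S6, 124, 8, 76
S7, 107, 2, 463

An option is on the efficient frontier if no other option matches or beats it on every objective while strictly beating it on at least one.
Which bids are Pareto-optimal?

S1: not dominated.
S2: not dominated.
S3: not dominated (best duration).
S4: not dominated.
S5: dominated by S6 (duration 124≤193, warranty 8≥3, price 76≤158).
S6: not dominated (best price).
S7: dominated by S1 (duration 60≤107, warranty 2≥2, price 432≤463).

S1, S2, S3, S4, S6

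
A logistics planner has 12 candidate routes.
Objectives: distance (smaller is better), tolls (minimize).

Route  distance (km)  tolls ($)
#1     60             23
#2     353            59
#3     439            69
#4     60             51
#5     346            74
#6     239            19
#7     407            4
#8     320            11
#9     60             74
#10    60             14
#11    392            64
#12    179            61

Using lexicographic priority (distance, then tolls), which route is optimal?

First minimize distance: best is 60, kept {#1, #4, #9, #10}.
Then minimize tolls: best is 14, kept {#10}.

#10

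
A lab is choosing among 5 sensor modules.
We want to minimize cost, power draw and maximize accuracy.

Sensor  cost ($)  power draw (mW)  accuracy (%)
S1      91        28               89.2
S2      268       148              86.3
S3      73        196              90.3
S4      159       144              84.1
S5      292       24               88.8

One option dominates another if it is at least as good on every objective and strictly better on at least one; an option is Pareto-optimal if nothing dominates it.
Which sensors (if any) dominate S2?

S1: cost 91≤268, power draw 28≤148, accuracy 89.2≥86.3 — dominates S2.
Others (S3, S4, S5) are each worse than S2 on at least one objective.

S1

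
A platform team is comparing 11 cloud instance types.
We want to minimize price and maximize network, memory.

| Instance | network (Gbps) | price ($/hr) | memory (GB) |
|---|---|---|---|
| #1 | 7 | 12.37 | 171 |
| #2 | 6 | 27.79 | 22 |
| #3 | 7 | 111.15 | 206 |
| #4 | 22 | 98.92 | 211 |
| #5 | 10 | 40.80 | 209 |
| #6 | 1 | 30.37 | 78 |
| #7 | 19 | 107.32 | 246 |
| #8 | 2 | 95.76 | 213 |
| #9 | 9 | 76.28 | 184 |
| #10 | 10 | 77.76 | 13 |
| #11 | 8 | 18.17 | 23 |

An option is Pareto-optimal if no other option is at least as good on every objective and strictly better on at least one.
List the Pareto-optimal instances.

#1, #4, #5, #7, #8, #11

#1: not dominated (best price).
#2: dominated by #1 (network 7≥6, price 12.37≤27.79, memory 171≥22).
#3: dominated by #4 (network 22≥7, price 98.92≤111.15, memory 211≥206).
#4: not dominated (best network).
#5: not dominated.
#6: dominated by #1 (network 7≥1, price 12.37≤30.37, memory 171≥78).
#7: not dominated (best memory).
#8: not dominated.
#9: dominated by #5 (network 10≥9, price 40.80≤76.28, memory 209≥184).
#10: dominated by #5 (network 10≥10, price 40.80≤77.76, memory 209≥13).
#11: not dominated.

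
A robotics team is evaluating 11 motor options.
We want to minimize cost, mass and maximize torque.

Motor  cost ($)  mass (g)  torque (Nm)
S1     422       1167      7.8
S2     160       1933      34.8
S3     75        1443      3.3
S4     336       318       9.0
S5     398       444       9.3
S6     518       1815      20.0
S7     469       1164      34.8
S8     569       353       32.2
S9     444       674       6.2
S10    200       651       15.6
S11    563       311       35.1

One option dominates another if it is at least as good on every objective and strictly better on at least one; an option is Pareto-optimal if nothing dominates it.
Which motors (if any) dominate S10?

none

S1: worse on cost (422 vs 200).
S2: worse on mass (1933 vs 651).
S3: worse on mass (1443 vs 651).
S4: worse on cost (336 vs 200).
S5: worse on cost (398 vs 200).
S6: worse on cost (518 vs 200).
S7: worse on cost (469 vs 200).
S8: worse on cost (569 vs 200).
S9: worse on cost (444 vs 200).
S11: worse on cost (563 vs 200).
No option dominates S10.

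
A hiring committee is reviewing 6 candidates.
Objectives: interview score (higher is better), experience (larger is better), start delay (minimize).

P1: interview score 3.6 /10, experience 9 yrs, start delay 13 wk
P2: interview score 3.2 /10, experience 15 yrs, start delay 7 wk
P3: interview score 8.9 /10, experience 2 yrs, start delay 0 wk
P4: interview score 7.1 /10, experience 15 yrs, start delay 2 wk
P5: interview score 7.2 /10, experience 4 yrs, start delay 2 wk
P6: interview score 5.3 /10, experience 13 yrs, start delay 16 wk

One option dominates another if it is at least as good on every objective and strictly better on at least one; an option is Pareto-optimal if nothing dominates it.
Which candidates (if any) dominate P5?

P1: worse on interview score (3.6 vs 7.2).
P2: worse on interview score (3.2 vs 7.2).
P3: worse on experience (2 vs 4).
P4: worse on interview score (7.1 vs 7.2).
P6: worse on interview score (5.3 vs 7.2).
No option dominates P5.

none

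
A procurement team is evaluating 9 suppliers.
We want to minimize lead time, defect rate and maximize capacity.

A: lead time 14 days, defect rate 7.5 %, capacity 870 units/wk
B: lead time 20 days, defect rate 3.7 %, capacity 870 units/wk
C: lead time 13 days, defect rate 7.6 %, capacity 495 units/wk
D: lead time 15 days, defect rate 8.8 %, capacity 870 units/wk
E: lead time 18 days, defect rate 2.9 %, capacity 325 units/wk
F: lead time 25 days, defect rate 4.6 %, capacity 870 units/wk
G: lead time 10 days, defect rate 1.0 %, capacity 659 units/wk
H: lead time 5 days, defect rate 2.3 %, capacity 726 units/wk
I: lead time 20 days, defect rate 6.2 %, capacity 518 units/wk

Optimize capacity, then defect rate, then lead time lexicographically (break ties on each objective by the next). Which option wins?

B

First maximize capacity: best is 870, kept {A, B, D, F}.
Then minimize defect rate: best is 3.7, kept {B}.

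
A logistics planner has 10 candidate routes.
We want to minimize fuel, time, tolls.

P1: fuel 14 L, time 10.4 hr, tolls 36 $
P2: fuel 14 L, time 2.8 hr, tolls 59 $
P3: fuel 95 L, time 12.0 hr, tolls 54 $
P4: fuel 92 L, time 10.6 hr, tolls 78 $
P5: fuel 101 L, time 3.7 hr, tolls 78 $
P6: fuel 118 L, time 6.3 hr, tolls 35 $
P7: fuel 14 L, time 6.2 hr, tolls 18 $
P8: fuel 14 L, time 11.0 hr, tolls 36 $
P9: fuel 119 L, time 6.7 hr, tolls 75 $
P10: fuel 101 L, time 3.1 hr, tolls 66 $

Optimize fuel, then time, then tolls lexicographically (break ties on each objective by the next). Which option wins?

First minimize fuel: best is 14, kept {P1, P2, P7, P8}.
Then minimize time: best is 2.8, kept {P2}.

P2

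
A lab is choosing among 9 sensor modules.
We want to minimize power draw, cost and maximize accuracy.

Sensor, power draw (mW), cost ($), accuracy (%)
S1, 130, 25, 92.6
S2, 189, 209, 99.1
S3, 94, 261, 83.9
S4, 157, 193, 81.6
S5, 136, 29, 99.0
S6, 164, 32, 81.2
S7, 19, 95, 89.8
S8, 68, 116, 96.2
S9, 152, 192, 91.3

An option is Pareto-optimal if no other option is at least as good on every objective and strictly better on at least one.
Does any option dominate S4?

Yes

S1 vs S4: power draw 130≤157, cost 25≤193, accuracy 92.6≥81.6 — S1 is at least as good on every objective and strictly better on at least one, so S1 dominates S4.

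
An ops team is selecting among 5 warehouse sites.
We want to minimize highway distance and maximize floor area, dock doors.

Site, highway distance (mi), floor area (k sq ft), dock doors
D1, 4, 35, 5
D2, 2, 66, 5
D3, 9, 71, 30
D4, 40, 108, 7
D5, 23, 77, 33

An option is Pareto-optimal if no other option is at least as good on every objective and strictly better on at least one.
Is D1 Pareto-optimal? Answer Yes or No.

D2 vs D1: highway distance 2≤4, floor area 66≥35, dock doors 5≥5 — D2 is at least as good on every objective and strictly better on at least one, so D2 dominates D1.

No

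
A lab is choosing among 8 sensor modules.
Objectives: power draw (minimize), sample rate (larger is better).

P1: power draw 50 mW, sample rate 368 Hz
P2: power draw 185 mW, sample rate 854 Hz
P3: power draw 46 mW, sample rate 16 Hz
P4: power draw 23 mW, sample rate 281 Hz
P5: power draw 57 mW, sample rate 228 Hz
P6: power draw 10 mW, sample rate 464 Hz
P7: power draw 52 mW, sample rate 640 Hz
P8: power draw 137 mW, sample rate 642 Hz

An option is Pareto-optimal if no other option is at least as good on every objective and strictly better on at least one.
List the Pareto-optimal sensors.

P2, P6, P7, P8

P1: dominated by P6 (power draw 10≤50, sample rate 464≥368).
P2: not dominated (best sample rate).
P3: dominated by P4 (power draw 23≤46, sample rate 281≥16).
P4: dominated by P6 (power draw 10≤23, sample rate 464≥281).
P5: dominated by P1 (power draw 50≤57, sample rate 368≥228).
P6: not dominated (best power draw).
P7: not dominated.
P8: not dominated.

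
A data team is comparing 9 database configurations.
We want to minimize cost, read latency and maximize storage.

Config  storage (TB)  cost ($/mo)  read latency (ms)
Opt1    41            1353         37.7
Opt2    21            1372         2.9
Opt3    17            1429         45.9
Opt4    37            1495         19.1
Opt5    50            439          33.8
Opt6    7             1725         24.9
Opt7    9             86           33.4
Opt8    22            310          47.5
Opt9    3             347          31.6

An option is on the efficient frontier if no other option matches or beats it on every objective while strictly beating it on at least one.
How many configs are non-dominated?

6

Opt1: dominated by Opt5 (storage 50≥41, cost 439≤1353, read latency 33.8≤37.7).
Opt2: not dominated (best read latency).
Opt3: dominated by Opt1 (storage 41≥17, cost 1353≤1429, read latency 37.7≤45.9).
Opt4: not dominated.
Opt5: not dominated (best storage).
Opt6: dominated by Opt2 (storage 21≥7, cost 1372≤1725, read latency 2.9≤24.9).
Opt7: not dominated (best cost).
Opt8: not dominated.
Opt9: not dominated.
Pareto-optimal: Opt2, Opt4, Opt5, Opt7, Opt8, Opt9 → 6.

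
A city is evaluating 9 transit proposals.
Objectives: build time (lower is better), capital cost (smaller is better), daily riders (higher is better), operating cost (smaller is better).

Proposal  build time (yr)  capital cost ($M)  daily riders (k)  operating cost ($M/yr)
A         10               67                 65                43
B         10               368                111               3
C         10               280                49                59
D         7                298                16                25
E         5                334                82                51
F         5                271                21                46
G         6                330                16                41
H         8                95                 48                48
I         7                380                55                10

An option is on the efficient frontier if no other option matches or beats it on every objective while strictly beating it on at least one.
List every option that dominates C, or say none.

A: build time 10≤10, capital cost 67≤280, daily riders 65≥49, operating cost 43≤59 — dominates C.
Others (B, D, E, F, G, H, I) are each worse than C on at least one objective.

A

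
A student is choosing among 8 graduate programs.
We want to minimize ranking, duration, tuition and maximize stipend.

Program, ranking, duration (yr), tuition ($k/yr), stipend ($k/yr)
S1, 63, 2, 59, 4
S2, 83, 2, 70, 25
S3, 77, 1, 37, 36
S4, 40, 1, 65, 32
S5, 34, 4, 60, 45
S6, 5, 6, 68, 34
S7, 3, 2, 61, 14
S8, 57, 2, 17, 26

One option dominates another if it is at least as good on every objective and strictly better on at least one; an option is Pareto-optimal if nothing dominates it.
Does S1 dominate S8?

S1 vs S8: S1 is worse on ranking (63 vs 57), so it does not dominate S8.

No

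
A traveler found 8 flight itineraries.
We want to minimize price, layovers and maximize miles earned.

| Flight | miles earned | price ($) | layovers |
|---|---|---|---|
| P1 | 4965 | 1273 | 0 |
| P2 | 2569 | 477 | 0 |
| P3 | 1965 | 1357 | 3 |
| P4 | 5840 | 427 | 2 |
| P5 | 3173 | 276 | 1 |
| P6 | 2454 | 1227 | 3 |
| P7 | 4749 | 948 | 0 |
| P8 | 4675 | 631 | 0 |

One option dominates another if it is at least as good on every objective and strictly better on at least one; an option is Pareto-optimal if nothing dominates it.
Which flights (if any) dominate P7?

P1: worse on price (1273 vs 948).
P2: worse on miles earned (2569 vs 4749).
P3: worse on miles earned (1965 vs 4749).
P4: worse on layovers (2 vs 0).
P5: worse on miles earned (3173 vs 4749).
P6: worse on miles earned (2454 vs 4749).
P8: worse on miles earned (4675 vs 4749).
No option dominates P7.

none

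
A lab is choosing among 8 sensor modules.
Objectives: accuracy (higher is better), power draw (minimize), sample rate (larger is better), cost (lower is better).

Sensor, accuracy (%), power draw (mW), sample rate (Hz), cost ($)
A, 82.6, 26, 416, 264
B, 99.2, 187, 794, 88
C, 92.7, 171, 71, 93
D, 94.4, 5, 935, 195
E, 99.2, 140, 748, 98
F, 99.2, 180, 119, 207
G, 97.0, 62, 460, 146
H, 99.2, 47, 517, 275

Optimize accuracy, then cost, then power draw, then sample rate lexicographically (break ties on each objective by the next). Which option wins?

B

First maximize accuracy: best is 99.2, kept {B, E, F, H}.
Then minimize cost: best is 88, kept {B}.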